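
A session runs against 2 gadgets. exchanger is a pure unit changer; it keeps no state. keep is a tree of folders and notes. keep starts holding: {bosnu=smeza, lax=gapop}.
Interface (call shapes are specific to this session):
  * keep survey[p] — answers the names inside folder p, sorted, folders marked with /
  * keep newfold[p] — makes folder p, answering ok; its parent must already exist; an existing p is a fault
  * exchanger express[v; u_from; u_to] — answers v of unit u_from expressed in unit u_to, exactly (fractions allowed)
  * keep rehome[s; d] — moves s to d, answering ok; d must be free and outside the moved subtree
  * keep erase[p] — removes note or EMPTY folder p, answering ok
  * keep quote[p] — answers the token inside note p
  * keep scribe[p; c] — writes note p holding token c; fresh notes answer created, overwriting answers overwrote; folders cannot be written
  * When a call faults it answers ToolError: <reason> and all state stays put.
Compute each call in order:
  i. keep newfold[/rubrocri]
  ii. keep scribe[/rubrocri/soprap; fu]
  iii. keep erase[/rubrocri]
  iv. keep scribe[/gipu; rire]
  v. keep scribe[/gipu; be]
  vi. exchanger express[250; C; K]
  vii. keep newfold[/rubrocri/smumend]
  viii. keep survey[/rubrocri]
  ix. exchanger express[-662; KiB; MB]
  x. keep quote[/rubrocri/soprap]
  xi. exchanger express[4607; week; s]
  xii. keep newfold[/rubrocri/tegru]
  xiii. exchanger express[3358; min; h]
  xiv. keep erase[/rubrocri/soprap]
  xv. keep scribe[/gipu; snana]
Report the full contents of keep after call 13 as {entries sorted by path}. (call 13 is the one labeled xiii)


-- keep newfold(p: /rubrocri) ~> ok
-- keep scribe(p: /rubrocri/soprap, c: fu) ~> created
-- keep erase(p: /rubrocri) ~> ToolError: not empty
-- keep scribe(p: /gipu, c: rire) ~> created
-- keep scribe(p: /gipu, c: be) ~> overwrote
-- exchanger express(v: 250, u_from: C, u_to: K) ~> 10463/20
-- keep newfold(p: /rubrocri/smumend) ~> ok
-- keep survey(p: /rubrocri) ~> [smumend/, soprap]
-- exchanger express(v: -662, u_from: KiB, u_to: MB) ~> -10592/15625
-- keep quote(p: /rubrocri/soprap) ~> fu
-- exchanger express(v: 4607, u_from: week, u_to: s) ~> 2786313600
-- keep newfold(p: /rubrocri/tegru) ~> ok
-- exchanger express(v: 3358, u_from: min, u_to: h) ~> 1679/30
-- keep erase(p: /rubrocri/soprap) ~> ok
-- keep scribe(p: /gipu, c: snana) ~> overwrote

Answer: {bosnu=smeza, gipu=be, lax=gapop, rubrocri/, rubrocri/smumend/, rubrocri/soprap=fu, rubrocri/tegru/}


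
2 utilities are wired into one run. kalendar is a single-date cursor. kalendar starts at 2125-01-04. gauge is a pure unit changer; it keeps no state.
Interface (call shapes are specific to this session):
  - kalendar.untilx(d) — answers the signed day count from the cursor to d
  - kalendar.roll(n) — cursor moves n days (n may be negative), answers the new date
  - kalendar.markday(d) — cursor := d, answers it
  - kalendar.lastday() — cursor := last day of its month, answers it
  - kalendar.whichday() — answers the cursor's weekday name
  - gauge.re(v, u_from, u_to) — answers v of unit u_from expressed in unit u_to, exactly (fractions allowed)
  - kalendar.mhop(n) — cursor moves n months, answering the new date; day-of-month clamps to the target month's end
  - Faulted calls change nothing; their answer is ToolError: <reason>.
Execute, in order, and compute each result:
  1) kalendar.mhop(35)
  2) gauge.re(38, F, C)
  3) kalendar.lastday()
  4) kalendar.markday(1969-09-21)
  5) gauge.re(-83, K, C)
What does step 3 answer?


-> kalendar.mhop(n='35')
<- 2127-12-04
-> gauge.re(v='38', u_from='F', u_to='C')
<- 10/3
-> kalendar.lastday()
<- 2127-12-31
-> kalendar.markday(d='1969-09-21')
<- 1969-09-21
-> gauge.re(v='-83', u_from='K', u_to='C')
<- -7123/20

Answer: 2127-12-31


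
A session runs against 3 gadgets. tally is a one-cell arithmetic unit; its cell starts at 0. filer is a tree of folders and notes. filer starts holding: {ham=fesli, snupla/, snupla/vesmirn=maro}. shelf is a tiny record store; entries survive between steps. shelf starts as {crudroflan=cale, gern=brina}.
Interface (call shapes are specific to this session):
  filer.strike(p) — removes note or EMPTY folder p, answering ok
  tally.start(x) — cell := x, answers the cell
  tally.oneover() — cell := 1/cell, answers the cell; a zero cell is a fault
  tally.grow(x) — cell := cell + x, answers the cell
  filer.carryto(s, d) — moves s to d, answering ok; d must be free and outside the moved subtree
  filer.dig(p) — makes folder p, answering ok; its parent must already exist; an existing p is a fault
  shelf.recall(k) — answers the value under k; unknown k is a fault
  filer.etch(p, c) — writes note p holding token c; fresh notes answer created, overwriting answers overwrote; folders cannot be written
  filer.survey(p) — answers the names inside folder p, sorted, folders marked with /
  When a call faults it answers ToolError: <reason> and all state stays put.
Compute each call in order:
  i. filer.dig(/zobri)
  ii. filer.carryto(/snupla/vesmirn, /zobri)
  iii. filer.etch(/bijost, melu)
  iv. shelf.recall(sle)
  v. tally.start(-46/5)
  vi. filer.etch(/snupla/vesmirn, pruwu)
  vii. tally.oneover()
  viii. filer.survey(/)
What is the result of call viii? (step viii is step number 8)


# 1. filer.dig(/zobri) == ok
# 2. filer.carryto(/snupla/vesmirn, /zobri) == ToolError: exists
# 3. filer.etch(/bijost, melu) == created
# 4. shelf.recall(sle) == ToolError: no such key sle
# 5. tally.start(-46/5) == -46/5
# 6. filer.etch(/snupla/vesmirn, pruwu) == overwrote
# 7. tally.oneover() == -5/46
# 8. filer.survey(/) == [bijost, ham, snupla/, zobri/]

Answer: [bijost, ham, snupla/, zobri/]


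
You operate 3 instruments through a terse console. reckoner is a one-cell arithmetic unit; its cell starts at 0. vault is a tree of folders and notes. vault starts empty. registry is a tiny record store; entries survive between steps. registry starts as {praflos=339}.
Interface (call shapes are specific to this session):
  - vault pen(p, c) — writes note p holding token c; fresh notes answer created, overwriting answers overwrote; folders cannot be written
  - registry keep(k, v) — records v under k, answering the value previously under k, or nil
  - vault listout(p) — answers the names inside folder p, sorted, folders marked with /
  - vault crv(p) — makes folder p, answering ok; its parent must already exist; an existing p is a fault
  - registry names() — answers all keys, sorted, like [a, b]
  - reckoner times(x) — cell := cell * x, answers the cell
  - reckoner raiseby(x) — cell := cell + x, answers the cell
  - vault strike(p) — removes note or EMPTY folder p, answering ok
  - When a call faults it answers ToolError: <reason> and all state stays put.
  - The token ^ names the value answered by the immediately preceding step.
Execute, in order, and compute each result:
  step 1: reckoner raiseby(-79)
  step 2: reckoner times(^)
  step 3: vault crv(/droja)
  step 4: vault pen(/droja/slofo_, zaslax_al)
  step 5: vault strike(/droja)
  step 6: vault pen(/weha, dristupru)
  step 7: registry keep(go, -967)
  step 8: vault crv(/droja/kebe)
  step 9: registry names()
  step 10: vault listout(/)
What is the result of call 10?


Answer: [droja/, weha]

Derivation:
·→ reckoner raiseby(x=-79)
·← -79
·→ reckoner times(x=^)
·← 6241
·→ vault crv(p=/droja)
·← ok
·→ vault pen(p=/droja/slofo_, c=zaslax_al)
·← created
·→ vault strike(p=/droja)
·← ToolError: not empty
·→ vault pen(p=/weha, c=dristupru)
·← created
·→ registry keep(k=go, v=-967)
·← nil
·→ vault crv(p=/droja/kebe)
·← ok
·→ registry names()
·← [go, praflos]
·→ vault listout(p=/)
·← [droja/, weha]


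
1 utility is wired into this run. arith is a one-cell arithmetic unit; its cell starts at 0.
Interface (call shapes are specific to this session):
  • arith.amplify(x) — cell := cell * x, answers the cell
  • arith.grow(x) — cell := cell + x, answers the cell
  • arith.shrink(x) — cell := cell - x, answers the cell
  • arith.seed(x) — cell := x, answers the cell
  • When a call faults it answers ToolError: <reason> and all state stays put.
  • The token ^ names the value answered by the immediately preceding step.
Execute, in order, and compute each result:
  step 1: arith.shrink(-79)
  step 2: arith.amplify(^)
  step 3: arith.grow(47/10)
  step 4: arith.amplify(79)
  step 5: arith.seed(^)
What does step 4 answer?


Answer: 4934103/10

Derivation:
// arith.shrink(-79) ~> 79
// arith.amplify(^) ~> 6241
// arith.grow(47/10) ~> 62457/10
// arith.amplify(79) ~> 4934103/10
// arith.seed(^) ~> 4934103/10


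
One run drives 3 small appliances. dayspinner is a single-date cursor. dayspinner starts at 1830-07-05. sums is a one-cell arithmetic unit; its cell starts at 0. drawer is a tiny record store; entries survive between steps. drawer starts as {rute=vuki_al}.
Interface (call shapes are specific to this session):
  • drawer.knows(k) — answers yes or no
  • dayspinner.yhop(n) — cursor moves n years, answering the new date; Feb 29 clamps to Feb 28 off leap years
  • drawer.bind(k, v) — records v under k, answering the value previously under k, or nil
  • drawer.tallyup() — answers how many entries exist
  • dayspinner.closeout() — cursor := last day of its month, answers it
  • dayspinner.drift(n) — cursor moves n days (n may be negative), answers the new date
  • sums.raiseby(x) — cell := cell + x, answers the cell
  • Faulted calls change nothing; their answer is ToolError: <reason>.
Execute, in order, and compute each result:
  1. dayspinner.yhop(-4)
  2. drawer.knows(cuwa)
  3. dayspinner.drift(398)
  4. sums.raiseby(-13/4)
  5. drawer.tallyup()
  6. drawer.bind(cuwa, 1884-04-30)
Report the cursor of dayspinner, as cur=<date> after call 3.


Answer: cur=1827-08-07

Derivation:
→ dayspinner.yhop(n: -4)
← 1826-07-05
→ drawer.knows(k: cuwa)
← no
→ dayspinner.drift(n: 398)
← 1827-08-07
→ sums.raiseby(x: -13/4)
← -13/4
→ drawer.tallyup()
← 1
→ drawer.bind(k: cuwa, v: 1884-04-30)
← nil


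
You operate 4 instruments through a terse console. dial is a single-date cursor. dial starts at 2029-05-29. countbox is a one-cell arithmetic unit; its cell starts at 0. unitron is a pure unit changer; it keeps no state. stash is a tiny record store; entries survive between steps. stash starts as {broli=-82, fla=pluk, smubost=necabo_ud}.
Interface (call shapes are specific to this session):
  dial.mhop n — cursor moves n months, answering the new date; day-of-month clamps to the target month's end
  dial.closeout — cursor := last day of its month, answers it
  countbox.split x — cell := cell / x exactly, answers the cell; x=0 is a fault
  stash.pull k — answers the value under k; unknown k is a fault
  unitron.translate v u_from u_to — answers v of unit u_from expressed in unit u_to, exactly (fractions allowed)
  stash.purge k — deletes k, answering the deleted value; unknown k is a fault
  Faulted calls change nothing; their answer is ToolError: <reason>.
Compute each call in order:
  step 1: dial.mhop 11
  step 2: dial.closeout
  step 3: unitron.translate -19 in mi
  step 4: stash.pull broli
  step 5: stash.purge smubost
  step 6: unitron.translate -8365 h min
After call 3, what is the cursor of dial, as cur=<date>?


>> mhop(n=11)
<< 2030-04-29
>> closeout()
<< 2030-04-30
>> translate(v=-19, u_from=in, u_to=mi)
<< -19/63360
>> pull(k=broli)
<< -82
>> purge(k=smubost)
<< necabo_ud
>> translate(v=-8365, u_from=h, u_to=min)
<< -501900

Answer: cur=2030-04-30


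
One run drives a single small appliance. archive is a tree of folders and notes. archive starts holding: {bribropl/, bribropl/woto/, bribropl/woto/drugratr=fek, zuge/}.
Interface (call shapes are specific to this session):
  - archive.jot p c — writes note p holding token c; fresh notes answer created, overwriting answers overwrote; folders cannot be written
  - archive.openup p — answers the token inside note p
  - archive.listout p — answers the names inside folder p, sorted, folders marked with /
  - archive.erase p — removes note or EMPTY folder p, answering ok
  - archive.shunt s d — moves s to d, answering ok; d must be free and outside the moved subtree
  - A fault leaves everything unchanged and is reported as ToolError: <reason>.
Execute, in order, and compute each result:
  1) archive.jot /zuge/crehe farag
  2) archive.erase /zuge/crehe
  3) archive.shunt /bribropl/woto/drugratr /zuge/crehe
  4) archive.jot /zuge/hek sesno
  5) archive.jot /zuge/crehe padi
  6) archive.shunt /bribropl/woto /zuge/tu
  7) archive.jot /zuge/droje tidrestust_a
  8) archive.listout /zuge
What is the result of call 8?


Answer: [crehe, droje, hek, tu/]

Derivation:
% archive.jot p='/zuge/crehe' c='farag'
= created
% archive.erase p='/zuge/crehe'
= ok
% archive.shunt s='/bribropl/woto/drugratr' d='/zuge/crehe'
= ok
% archive.jot p='/zuge/hek' c='sesno'
= created
% archive.jot p='/zuge/crehe' c='padi'
= overwrote
% archive.shunt s='/bribropl/woto' d='/zuge/tu'
= ok
% archive.jot p='/zuge/droje' c='tidrestust_a'
= created
% archive.listout p='/zuge'
= [crehe, droje, hek, tu/]


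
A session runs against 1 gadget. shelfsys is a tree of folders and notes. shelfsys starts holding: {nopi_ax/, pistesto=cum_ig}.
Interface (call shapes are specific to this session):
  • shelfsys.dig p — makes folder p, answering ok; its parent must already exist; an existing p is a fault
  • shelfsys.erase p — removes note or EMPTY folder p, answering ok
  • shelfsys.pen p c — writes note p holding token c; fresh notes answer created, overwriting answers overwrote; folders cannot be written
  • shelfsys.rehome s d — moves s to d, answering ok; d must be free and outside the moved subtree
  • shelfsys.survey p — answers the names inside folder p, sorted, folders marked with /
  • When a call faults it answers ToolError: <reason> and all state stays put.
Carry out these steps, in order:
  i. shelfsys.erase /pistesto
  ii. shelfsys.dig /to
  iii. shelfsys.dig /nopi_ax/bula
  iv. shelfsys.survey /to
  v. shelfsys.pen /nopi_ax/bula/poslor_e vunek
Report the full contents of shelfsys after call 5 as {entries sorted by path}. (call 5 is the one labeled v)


==> erase(p=/pistesto)
<== ok
==> dig(p=/to)
<== ok
==> dig(p=/nopi_ax/bula)
<== ok
==> survey(p=/to)
<== []
==> pen(p=/nopi_ax/bula/poslor_e, c=vunek)
<== created

Answer: {nopi_ax/, nopi_ax/bula/, nopi_ax/bula/poslor_e=vunek, to/}


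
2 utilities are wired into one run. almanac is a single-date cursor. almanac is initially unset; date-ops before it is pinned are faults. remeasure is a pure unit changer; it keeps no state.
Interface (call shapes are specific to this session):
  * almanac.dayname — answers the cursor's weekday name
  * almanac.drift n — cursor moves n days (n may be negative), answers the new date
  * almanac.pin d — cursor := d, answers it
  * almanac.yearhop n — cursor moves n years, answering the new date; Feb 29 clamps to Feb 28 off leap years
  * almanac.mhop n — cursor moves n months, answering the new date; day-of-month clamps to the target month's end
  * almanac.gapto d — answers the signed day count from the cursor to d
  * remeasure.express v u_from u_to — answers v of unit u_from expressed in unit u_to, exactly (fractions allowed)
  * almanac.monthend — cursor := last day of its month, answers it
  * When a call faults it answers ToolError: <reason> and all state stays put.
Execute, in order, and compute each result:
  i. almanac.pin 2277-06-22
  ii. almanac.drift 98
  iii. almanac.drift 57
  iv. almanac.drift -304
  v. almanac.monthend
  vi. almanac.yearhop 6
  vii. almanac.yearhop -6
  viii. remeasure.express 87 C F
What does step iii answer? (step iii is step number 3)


Answer: 2277-11-24

Derivation:
-> almanac.pin(d→2277-06-22)
<- 2277-06-22
-> almanac.drift(n→98)
<- 2277-09-28
-> almanac.drift(n→57)
<- 2277-11-24
-> almanac.drift(n→-304)
<- 2277-01-24
-> almanac.monthend()
<- 2277-01-31
-> almanac.yearhop(n→6)
<- 2283-01-31
-> almanac.yearhop(n→-6)
<- 2277-01-31
-> remeasure.express(v→87, u_from→C, u_to→F)
<- 943/5


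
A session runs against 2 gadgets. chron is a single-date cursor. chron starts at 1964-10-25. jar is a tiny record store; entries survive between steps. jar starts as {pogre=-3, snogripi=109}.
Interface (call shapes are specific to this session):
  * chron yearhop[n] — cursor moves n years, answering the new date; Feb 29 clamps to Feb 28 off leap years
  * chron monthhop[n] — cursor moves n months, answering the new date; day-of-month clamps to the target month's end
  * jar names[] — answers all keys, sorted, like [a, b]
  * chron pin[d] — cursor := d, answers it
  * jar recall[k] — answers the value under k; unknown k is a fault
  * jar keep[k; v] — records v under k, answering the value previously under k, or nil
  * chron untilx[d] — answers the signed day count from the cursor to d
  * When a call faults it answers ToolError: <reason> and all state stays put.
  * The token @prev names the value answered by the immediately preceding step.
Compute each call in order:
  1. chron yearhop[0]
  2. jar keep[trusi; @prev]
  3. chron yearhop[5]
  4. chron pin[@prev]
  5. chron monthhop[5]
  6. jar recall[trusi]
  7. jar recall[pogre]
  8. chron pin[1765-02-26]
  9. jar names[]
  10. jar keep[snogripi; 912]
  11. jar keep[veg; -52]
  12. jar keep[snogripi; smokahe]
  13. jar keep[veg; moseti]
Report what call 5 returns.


Step: chron yearhop[n=0]
Result: 1964-10-25
Step: jar keep[k=trusi; v=@prev]
Result: nil
Step: chron yearhop[n=5]
Result: 1969-10-25
Step: chron pin[d=@prev]
Result: 1969-10-25
Step: chron monthhop[n=5]
Result: 1970-03-25
Step: jar recall[k=trusi]
Result: 1964-10-25
Step: jar recall[k=pogre]
Result: -3
Step: chron pin[d=1765-02-26]
Result: 1765-02-26
Step: jar names[]
Result: [pogre, snogripi, trusi]
Step: jar keep[k=snogripi; v=912]
Result: 109
Step: jar keep[k=veg; v=-52]
Result: nil
Step: jar keep[k=snogripi; v=smokahe]
Result: 912
Step: jar keep[k=veg; v=moseti]
Result: -52

Answer: 1970-03-25


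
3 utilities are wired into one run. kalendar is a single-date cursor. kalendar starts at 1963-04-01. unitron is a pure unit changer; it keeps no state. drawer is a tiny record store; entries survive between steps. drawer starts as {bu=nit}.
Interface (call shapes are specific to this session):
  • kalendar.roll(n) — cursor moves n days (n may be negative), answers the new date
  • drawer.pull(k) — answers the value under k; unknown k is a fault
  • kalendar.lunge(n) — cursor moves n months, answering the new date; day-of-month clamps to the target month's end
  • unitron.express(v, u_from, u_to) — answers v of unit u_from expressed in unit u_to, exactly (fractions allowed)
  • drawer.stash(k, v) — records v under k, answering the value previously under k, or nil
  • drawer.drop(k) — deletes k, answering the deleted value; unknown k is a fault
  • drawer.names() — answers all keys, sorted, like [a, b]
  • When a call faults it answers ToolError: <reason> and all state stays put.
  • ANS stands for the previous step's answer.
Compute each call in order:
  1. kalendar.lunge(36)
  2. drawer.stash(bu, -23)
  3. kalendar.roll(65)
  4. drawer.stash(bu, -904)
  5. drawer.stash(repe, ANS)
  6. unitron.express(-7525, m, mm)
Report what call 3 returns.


Answer: 1966-06-05

Derivation:
% 1. kalendar.lunge(n='36') : 1966-04-01
% 2. drawer.stash(k='bu', v='-23') : nit
% 3. kalendar.roll(n='65') : 1966-06-05
% 4. drawer.stash(k='bu', v='-904') : -23
% 5. drawer.stash(k='repe', v='ANS') : nil
% 6. unitron.express(v='-7525', u_from='m', u_to='mm') : -7525000


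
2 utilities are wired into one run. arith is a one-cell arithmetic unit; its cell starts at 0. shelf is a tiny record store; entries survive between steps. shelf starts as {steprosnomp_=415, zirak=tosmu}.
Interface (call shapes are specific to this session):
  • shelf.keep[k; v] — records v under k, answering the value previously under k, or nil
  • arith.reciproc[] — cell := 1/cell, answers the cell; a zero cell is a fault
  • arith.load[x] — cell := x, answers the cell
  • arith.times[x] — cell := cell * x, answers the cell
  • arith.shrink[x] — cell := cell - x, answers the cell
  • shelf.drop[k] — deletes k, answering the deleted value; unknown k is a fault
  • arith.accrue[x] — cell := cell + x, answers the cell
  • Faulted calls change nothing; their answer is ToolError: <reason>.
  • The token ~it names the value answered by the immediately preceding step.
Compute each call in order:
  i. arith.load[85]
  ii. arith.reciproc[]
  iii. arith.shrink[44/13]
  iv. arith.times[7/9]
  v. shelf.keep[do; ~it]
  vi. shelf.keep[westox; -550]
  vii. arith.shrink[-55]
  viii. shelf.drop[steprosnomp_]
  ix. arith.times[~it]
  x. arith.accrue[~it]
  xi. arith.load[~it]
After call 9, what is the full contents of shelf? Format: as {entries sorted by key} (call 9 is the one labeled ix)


Answer: {do=-26089/9945, westox=-550, zirak=tosmu}

Derivation:
I invoke load(x: 85), giving 85.
I call reciproc, giving 1/85.
Next I call shrink(x: 44/13), and observe -3727/1105.
I invoke times(x: 7/9): -26089/9945.
I run keep(k: do, v: ~it): nil.
I use keep(k: westox, v: -550), yielding nil.
I call shrink(x: -55), giving 520886/9945.
Calling drop(k: steprosnomp_), → 415.
Next I call times(x: ~it): 43233538/1989.
Then accrue(x: ~it), and observe 86467076/1989.
Then load(x: ~it), and get 86467076/1989.


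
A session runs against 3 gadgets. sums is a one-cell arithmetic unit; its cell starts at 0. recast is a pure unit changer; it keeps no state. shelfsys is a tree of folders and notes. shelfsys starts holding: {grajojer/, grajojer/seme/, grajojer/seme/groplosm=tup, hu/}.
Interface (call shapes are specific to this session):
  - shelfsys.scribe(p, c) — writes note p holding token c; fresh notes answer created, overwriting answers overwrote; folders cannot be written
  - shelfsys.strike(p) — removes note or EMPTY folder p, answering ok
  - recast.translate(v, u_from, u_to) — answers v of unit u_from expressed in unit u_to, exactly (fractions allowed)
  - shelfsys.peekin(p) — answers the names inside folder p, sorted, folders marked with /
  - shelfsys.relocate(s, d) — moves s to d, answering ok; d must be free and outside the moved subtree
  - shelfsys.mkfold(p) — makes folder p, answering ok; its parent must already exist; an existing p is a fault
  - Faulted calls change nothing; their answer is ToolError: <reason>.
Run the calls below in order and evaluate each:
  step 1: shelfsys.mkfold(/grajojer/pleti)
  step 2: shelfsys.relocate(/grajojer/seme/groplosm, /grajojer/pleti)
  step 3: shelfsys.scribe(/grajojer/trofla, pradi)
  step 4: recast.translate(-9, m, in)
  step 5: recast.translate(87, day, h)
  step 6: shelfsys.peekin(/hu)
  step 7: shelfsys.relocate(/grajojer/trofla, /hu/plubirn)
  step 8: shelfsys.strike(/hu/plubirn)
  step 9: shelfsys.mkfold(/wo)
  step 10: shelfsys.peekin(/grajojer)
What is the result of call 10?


Answer: [pleti/, seme/]

Derivation:
% shelfsys.mkfold(p=/grajojer/pleti) -> ok
% shelfsys.relocate(s=/grajojer/seme/groplosm, d=/grajojer/pleti) -> ToolError: exists
% shelfsys.scribe(p=/grajojer/trofla, c=pradi) -> created
% recast.translate(v=-9, u_from=m, u_to=in) -> -45000/127
% recast.translate(v=87, u_from=day, u_to=h) -> 2088
% shelfsys.peekin(p=/hu) -> []
% shelfsys.relocate(s=/grajojer/trofla, d=/hu/plubirn) -> ok
% shelfsys.strike(p=/hu/plubirn) -> ok
% shelfsys.mkfold(p=/wo) -> ok
% shelfsys.peekin(p=/grajojer) -> [pleti/, seme/]


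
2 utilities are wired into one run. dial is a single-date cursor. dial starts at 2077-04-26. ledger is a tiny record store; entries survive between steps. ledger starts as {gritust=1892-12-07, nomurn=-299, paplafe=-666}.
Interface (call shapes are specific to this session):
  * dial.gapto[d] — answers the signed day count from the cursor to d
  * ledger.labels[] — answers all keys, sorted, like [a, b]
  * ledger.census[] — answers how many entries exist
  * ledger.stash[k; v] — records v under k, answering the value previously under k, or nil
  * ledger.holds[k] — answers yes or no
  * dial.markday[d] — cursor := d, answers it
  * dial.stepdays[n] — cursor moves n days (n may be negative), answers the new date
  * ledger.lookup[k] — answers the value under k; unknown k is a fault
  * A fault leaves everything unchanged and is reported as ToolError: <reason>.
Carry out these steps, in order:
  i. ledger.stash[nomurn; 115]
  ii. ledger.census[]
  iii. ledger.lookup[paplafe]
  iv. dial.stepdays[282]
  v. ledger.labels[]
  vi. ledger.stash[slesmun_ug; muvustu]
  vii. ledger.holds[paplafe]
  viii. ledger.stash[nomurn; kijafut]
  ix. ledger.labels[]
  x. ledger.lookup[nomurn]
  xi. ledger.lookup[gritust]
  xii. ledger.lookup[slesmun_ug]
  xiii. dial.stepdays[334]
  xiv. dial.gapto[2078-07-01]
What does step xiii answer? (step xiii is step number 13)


>> ledger.stash(k=nomurn, v=115)
<< -299
>> ledger.census()
<< 3
>> ledger.lookup(k=paplafe)
<< -666
>> dial.stepdays(n=282)
<< 2078-02-02
>> ledger.labels()
<< [gritust, nomurn, paplafe]
>> ledger.stash(k=slesmun_ug, v=muvustu)
<< nil
>> ledger.holds(k=paplafe)
<< yes
>> ledger.stash(k=nomurn, v=kijafut)
<< 115
>> ledger.labels()
<< [gritust, nomurn, paplafe, slesmun_ug]
>> ledger.lookup(k=nomurn)
<< kijafut
>> ledger.lookup(k=gritust)
<< 1892-12-07
>> ledger.lookup(k=slesmun_ug)
<< muvustu
>> dial.stepdays(n=334)
<< 2079-01-02
>> dial.gapto(d=2078-07-01)
<< -185

Answer: 2079-01-02


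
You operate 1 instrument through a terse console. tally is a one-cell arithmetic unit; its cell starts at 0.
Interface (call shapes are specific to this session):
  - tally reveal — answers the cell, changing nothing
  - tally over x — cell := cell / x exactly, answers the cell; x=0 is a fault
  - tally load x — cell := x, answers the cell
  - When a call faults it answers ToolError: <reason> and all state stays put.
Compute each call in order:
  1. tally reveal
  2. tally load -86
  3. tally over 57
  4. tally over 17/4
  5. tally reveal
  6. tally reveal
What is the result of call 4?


~$ tally reveal
  0
~$ tally load x='-86'
  -86
~$ tally over x='57'
  -86/57
~$ tally over x='17/4'
  -344/969
~$ tally reveal
  -344/969
~$ tally reveal
  -344/969

Answer: -344/969


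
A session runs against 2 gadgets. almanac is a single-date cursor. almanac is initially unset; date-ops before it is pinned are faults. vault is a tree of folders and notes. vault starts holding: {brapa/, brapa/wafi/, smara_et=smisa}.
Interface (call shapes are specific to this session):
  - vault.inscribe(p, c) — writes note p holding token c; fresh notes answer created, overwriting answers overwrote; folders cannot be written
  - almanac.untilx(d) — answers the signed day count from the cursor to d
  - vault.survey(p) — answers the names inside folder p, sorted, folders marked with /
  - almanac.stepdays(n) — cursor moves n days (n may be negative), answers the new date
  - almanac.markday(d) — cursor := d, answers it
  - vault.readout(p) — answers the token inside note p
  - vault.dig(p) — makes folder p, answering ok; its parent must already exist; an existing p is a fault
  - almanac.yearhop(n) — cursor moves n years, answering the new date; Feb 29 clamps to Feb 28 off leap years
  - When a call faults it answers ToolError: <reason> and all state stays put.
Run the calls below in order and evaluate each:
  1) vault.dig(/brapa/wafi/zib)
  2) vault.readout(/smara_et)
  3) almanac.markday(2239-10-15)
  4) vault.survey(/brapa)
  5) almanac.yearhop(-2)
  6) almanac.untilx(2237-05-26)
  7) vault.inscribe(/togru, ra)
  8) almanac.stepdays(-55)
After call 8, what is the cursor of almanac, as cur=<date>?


Do: vault.dig[p=/brapa/wafi/zib]
See: ok
Do: vault.readout[p=/smara_et]
See: smisa
Do: almanac.markday[d=2239-10-15]
See: 2239-10-15
Do: vault.survey[p=/brapa]
See: [wafi/]
Do: almanac.yearhop[n=-2]
See: 2237-10-15
Do: almanac.untilx[d=2237-05-26]
See: -142
Do: vault.inscribe[p=/togru; c=ra]
See: created
Do: almanac.stepdays[n=-55]
See: 2237-08-21

Answer: cur=2237-08-21


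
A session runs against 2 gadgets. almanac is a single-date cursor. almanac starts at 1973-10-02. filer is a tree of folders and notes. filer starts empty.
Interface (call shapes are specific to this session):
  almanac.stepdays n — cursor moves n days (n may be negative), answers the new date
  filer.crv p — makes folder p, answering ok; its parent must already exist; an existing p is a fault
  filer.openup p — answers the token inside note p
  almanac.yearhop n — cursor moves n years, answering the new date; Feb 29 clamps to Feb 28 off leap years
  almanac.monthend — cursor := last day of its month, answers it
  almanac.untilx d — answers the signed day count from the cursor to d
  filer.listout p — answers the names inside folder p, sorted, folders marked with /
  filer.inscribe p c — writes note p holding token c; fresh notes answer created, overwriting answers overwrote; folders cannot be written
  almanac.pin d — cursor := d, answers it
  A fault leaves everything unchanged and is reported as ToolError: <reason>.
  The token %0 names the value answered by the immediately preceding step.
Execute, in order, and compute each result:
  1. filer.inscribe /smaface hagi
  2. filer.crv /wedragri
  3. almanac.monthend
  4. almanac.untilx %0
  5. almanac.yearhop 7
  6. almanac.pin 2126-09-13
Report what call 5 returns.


Answer: 1980-10-31

Derivation:
>>> inscribe p→/smaface c→hagi
:: created
>>> crv p→/wedragri
:: ok
>>> monthend
:: 1973-10-31
>>> untilx d→%0
:: 0
>>> yearhop n→7
:: 1980-10-31
>>> pin d→2126-09-13
:: 2126-09-13


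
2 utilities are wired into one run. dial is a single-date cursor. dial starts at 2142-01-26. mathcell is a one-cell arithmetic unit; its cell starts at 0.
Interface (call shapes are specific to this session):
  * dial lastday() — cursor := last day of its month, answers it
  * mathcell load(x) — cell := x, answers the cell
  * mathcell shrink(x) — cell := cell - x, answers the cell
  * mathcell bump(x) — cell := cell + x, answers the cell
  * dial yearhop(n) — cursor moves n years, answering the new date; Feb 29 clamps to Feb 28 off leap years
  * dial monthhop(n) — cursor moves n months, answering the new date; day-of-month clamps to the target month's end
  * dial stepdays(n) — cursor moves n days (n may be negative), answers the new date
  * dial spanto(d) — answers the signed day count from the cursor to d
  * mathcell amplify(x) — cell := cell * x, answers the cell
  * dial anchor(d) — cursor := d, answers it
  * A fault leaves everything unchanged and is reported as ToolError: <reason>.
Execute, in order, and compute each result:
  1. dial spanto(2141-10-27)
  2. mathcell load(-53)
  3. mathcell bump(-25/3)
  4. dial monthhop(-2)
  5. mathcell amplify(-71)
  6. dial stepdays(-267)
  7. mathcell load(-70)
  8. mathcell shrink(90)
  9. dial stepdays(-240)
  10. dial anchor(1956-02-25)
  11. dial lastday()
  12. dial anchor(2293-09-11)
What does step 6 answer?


Step: dial spanto[d: 2141-10-27]
Result: -91
Step: mathcell load[x: -53]
Result: -53
Step: mathcell bump[x: -25/3]
Result: -184/3
Step: dial monthhop[n: -2]
Result: 2141-11-26
Step: mathcell amplify[x: -71]
Result: 13064/3
Step: dial stepdays[n: -267]
Result: 2141-03-04
Step: mathcell load[x: -70]
Result: -70
Step: mathcell shrink[x: 90]
Result: -160
Step: dial stepdays[n: -240]
Result: 2140-07-07
Step: dial anchor[d: 1956-02-25]
Result: 1956-02-25
Step: dial lastday[]
Result: 1956-02-29
Step: dial anchor[d: 2293-09-11]
Result: 2293-09-11

Answer: 2141-03-04


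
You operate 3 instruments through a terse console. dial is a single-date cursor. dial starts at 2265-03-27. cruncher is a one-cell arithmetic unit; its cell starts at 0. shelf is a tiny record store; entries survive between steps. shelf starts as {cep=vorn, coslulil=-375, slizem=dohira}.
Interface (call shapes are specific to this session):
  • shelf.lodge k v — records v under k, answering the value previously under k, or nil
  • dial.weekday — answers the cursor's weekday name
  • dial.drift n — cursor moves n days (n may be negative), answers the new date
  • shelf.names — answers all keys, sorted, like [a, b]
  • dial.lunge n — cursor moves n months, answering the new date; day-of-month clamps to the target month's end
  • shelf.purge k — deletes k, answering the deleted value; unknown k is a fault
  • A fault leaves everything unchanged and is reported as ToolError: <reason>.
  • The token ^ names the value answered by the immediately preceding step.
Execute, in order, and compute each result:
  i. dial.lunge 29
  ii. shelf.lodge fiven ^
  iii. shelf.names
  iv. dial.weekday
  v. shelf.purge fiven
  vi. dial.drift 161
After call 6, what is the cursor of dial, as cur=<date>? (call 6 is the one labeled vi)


Answer: cur=2268-02-04

Derivation:
CALL dial.lunge[n='29']
RET  2267-08-27
CALL shelf.lodge[k='fiven'; v='^']
RET  nil
CALL shelf.names[]
RET  [cep, coslulil, fiven, slizem]
CALL dial.weekday[]
RET  Tuesday
CALL shelf.purge[k='fiven']
RET  2267-08-27
CALL dial.drift[n='161']
RET  2268-02-04


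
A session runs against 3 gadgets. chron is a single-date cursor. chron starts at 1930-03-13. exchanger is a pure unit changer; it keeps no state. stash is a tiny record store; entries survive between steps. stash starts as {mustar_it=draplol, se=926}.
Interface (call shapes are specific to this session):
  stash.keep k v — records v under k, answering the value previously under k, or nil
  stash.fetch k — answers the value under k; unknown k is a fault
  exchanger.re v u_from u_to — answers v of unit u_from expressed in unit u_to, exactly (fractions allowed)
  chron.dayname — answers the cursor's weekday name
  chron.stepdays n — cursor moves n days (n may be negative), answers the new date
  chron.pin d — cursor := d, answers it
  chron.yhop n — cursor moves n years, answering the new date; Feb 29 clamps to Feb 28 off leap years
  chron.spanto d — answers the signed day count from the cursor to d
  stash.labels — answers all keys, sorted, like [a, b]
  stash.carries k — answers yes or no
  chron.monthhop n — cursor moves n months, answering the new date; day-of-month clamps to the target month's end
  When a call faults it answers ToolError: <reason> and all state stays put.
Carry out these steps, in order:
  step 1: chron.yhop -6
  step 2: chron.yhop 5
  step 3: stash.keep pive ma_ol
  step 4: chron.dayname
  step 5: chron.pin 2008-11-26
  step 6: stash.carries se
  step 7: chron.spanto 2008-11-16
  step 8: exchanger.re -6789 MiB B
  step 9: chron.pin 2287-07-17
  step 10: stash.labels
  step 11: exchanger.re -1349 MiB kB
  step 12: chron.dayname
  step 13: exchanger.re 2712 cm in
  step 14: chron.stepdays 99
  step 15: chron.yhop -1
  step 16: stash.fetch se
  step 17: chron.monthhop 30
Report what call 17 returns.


Answer: 2289-04-24

Derivation:
% chron.yhop(n=-6) ~> 1924-03-13
% chron.yhop(n=5) ~> 1929-03-13
% stash.keep(k=pive, v=ma_ol) ~> nil
% chron.dayname() ~> Wednesday
% chron.pin(d=2008-11-26) ~> 2008-11-26
% stash.carries(k=se) ~> yes
% chron.spanto(d=2008-11-16) ~> -10
% exchanger.re(v=-6789, u_from=MiB, u_to=B) ~> -7118782464
% chron.pin(d=2287-07-17) ~> 2287-07-17
% stash.labels() ~> [mustar_it, pive, se]
% exchanger.re(v=-1349, u_from=MiB, u_to=kB) ~> -176816128/125
% chron.dayname() ~> Sunday
% exchanger.re(v=2712, u_from=cm, u_to=in) ~> 135600/127
% chron.stepdays(n=99) ~> 2287-10-24
% chron.yhop(n=-1) ~> 2286-10-24
% stash.fetch(k=se) ~> 926
% chron.monthhop(n=30) ~> 2289-04-24


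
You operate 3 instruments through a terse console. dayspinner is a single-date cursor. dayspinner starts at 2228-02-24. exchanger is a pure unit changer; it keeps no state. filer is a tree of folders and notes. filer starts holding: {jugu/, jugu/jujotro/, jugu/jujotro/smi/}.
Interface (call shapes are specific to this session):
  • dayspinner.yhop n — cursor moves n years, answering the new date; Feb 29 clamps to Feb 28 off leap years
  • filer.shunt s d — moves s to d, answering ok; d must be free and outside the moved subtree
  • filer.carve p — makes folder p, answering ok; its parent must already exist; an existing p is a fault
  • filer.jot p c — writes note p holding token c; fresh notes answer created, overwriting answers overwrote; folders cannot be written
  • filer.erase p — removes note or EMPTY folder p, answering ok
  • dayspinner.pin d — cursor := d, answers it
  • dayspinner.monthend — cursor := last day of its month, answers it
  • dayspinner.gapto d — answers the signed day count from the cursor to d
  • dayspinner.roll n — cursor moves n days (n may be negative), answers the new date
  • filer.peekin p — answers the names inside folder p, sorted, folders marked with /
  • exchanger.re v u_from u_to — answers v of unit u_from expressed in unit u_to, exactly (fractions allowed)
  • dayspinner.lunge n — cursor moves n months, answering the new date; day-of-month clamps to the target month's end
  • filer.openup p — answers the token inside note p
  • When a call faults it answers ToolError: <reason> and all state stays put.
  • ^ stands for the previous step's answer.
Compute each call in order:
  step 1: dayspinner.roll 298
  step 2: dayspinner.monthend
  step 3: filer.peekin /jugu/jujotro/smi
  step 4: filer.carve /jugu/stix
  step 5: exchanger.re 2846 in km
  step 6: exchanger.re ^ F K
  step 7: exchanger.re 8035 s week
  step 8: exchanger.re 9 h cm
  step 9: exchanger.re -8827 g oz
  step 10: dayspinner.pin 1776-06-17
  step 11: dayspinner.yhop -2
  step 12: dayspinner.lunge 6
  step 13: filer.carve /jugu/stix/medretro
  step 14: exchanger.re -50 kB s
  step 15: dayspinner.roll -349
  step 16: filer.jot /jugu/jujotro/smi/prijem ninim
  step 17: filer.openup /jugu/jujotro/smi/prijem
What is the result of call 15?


Answer: 1774-01-02

Derivation:
Step: dayspinner.roll[n: 298]
Result: 2228-12-18
Step: dayspinner.monthend[]
Result: 2228-12-31
Step: filer.peekin[p: /jugu/jujotro/smi]
Result: []
Step: filer.carve[p: /jugu/stix]
Result: ok
Step: exchanger.re[v: 2846; u_from: in; u_to: km]
Result: 180721/2500000
Step: exchanger.re[v: ^; u_from: F; u_to: K]
Result: 1149355721/4500000
Step: exchanger.re[v: 8035; u_from: s; u_to: week]
Result: 1607/120960
Step: exchanger.re[v: 9; u_from: h; u_to: cm]
Result: ToolError: incompatible units
Step: exchanger.re[v: -8827; u_from: g; u_to: oz]
Result: -20800000/66803
Step: dayspinner.pin[d: 1776-06-17]
Result: 1776-06-17
Step: dayspinner.yhop[n: -2]
Result: 1774-06-17
Step: dayspinner.lunge[n: 6]
Result: 1774-12-17
Step: filer.carve[p: /jugu/stix/medretro]
Result: ok
Step: exchanger.re[v: -50; u_from: kB; u_to: s]
Result: ToolError: incompatible units
Step: dayspinner.roll[n: -349]
Result: 1774-01-02
Step: filer.jot[p: /jugu/jujotro/smi/prijem; c: ninim]
Result: created
Step: filer.openup[p: /jugu/jujotro/smi/prijem]
Result: ninim


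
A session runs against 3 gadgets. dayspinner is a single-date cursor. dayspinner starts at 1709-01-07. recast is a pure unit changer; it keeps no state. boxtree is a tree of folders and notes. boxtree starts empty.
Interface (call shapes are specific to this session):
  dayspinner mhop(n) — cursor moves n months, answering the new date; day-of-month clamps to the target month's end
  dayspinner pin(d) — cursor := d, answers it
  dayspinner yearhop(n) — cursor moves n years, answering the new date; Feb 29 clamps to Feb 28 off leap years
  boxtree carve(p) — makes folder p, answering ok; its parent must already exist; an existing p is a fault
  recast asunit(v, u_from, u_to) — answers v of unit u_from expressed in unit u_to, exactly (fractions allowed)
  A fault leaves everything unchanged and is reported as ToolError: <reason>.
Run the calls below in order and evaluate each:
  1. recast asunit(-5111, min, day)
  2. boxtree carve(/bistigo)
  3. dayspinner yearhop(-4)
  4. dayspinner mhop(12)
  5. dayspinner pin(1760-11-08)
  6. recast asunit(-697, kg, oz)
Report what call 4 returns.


Answer: 1706-01-07

Derivation:
;; 1. recast asunit(v=-5111, u_from=min, u_to=day) -> -5111/1440
;; 2. boxtree carve(p=/bistigo) -> ok
;; 3. dayspinner yearhop(n=-4) -> 1705-01-07
;; 4. dayspinner mhop(n=12) -> 1706-01-07
;; 5. dayspinner pin(d=1760-11-08) -> 1760-11-08
;; 6. recast asunit(v=-697, u_from=kg, u_to=oz) -> -1115200000000/45359237
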